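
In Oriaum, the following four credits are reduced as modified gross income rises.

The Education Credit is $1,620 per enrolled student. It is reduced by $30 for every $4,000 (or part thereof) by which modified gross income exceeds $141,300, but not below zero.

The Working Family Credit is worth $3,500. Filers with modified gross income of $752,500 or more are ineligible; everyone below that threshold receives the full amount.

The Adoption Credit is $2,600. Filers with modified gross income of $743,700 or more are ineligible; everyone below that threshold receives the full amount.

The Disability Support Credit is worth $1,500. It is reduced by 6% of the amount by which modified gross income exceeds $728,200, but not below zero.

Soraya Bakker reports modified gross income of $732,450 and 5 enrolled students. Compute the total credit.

$11,005

Education Credit: base = 5 × $1,620 = $8,100. income exceeds $141,300 by $591,150, which is 148 full-or-partial $4,000 increments; reduction = 148 × $30 = $4,440, leaving $3,660.
Working Family Credit: $732,450 is below the $752,500 cutoff, so the full $3,500 applies.
Adoption Credit: $732,450 is below the $743,700 cutoff, so the full $2,600 applies.
Disability Support Credit: 6% of the $4,250 excess over $728,200 is $255; credit = $1,500 − $255 = $1,245.
Total: $3,660 + $3,500 + $2,600 + $1,245 = $11,005.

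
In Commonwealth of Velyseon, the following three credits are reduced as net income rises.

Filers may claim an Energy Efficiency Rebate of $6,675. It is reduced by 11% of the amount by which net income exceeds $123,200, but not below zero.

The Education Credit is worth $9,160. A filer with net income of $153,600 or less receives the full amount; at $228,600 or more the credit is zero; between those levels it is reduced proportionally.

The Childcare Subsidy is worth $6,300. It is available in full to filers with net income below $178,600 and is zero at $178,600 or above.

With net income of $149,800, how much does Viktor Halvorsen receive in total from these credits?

$19,209

Energy Efficiency Rebate: 11% of the $26,600 excess over $123,200 is $2,926; credit = $6,675 − $2,926 = $3,749.
Education Credit: $149,800 is at or below the $153,600 threshold, so the full $9,160 applies.
Childcare Subsidy: $149,800 is below the $178,600 cutoff, so the full $6,300 applies.
Total: $3,749 + $9,160 + $6,300 = $19,209.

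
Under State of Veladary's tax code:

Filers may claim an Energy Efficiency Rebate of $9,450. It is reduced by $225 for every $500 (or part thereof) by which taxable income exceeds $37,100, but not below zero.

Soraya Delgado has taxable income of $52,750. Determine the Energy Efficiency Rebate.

$2,250

Energy Efficiency Rebate: income exceeds $37,100 by $15,650, which is 32 full-or-partial $500 increments; reduction = 32 × $225 = $7,200, leaving $2,250.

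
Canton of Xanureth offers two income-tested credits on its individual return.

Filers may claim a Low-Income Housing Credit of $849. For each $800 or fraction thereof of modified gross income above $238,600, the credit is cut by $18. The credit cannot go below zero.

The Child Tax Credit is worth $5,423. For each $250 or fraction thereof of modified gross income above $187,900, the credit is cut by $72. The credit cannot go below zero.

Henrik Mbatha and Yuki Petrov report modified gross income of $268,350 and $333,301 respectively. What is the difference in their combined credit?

Henrik ($268,350): Low-Income Housing Credit: income exceeds $238,600 by $29,750, which is 38 full-or-partial $800 increments; reduction = 38 × $18 = $684, leaving $165. Child Tax Credit: income exceeds $187,900 by $80,450 → 322 increments × $72 = $23,184 ≥ base, so the credit is $0. total $165 + $0 = $165
Yuki ($333,301): Low-Income Housing Credit: income exceeds $238,600 by $94,701 → 119 increments × $18 = $2,142 ≥ base, so the credit is $0. Child Tax Credit: income exceeds $187,900 by $145,401 → 582 increments × $72 = $41,904 ≥ base, so the credit is $0. total $0 + $0 = $0
Difference: |$165 − $0| = $165.

$165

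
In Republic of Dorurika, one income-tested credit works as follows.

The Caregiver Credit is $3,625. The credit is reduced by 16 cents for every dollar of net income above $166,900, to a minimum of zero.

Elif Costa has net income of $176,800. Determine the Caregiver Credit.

Caregiver Credit: 16% of the $9,900 excess over $166,900 is $1,584; credit = $3,625 − $1,584 = $2,041.

$2,041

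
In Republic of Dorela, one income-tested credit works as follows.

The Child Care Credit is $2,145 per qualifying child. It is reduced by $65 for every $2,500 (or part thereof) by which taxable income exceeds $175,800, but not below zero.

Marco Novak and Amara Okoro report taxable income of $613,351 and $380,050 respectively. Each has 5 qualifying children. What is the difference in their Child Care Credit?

$5,395

Marco ($613,351): Child Care Credit: base = 5 × $2,145 = $10,725. income exceeds $175,800 by $437,551 → 176 increments × $65 = $11,440 ≥ base, so the credit is $0.
Amara ($380,050): Child Care Credit: base = 5 × $2,145 = $10,725. income exceeds $175,800 by $204,250, which is 82 full-or-partial $2,500 increments; reduction = 82 × $65 = $5,330, leaving $5,395.
Difference: |$0 − $5,395| = $5,395.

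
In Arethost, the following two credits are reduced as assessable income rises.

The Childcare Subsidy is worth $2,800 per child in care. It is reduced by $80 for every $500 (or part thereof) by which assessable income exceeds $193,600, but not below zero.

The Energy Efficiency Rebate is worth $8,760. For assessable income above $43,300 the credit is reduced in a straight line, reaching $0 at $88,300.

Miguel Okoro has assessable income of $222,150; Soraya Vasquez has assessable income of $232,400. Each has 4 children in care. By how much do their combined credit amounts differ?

$1,600

Miguel ($222,150): Childcare Subsidy: base = 4 × $2,800 = $11,200. income exceeds $193,600 by $28,550, which is 58 full-or-partial $500 increments; reduction = 58 × $80 = $4,640, leaving $6,560. Energy Efficiency Rebate: $222,150 is at or above $88,300, so the credit is $0. total $6,560 + $0 = $6,560
Soraya ($232,400): Childcare Subsidy: base = 4 × $2,800 = $11,200. income exceeds $193,600 by $38,800, which is 78 full-or-partial $500 increments; reduction = 78 × $80 = $6,240, leaving $4,960. Energy Efficiency Rebate: $232,400 is at or above $88,300, so the credit is $0. total $4,960 + $0 = $4,960
Difference: |$6,560 − $4,960| = $1,600.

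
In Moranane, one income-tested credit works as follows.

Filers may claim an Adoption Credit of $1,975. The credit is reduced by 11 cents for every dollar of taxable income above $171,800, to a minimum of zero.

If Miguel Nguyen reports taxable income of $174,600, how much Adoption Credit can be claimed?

$1,667

Adoption Credit: 11% of the $2,800 excess over $171,800 is $308; credit = $1,975 − $308 = $1,667.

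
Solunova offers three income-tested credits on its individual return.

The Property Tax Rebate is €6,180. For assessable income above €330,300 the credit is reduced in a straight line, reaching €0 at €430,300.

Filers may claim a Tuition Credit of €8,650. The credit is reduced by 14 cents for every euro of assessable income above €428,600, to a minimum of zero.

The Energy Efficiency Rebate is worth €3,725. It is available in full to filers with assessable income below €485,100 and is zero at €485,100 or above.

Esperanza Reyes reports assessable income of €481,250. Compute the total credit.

Property Tax Rebate: €481,250 is at or above €430,300, so the credit is €0.
Tuition Credit: 14% of the €52,650 excess over €428,600 is €7,371; credit = €8,650 − €7,371 = €1,279.
Energy Efficiency Rebate: €481,250 is below the €485,100 cutoff, so the full €3,725 applies.
Total: €0 + €1,279 + €3,725 = €5,004.

€5,004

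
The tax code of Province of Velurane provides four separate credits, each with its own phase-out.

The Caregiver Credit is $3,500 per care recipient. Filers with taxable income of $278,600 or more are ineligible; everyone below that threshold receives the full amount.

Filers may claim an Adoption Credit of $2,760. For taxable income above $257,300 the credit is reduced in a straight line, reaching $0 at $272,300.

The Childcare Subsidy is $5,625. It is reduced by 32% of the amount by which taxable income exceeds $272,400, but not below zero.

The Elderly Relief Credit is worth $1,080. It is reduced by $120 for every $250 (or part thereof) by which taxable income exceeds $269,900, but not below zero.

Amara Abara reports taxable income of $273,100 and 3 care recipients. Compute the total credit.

$15,901

Caregiver Credit: base = 3 × $3,500 = $10,500. $273,100 is below the $278,600 cutoff, so the full $10,500 applies.
Adoption Credit: $273,100 is at or above $272,300, so the credit is $0.
Childcare Subsidy: 32% of the $700 excess over $272,400 is $224; credit = $5,625 − $224 = $5,401.
Elderly Relief Credit: income exceeds $269,900 by $3,200 → 13 increments × $120 = $1,560 ≥ base, so the credit is $0.
Total: $10,500 + $0 + $5,401 + $0 = $15,901.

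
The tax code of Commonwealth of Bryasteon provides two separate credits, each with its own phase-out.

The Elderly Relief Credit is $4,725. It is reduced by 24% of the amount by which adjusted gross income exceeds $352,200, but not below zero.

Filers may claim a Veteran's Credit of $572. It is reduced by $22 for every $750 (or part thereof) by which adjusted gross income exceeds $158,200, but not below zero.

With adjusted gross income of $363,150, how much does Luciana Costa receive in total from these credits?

$2,097

Elderly Relief Credit: 24% of the $10,950 excess over $352,200 is $2,628; credit = $4,725 − $2,628 = $2,097.
Veteran's Credit: income exceeds $158,200 by $204,950 → 274 increments × $22 = $6,028 ≥ base, so the credit is $0.
Total: $2,097 + $0 = $2,097.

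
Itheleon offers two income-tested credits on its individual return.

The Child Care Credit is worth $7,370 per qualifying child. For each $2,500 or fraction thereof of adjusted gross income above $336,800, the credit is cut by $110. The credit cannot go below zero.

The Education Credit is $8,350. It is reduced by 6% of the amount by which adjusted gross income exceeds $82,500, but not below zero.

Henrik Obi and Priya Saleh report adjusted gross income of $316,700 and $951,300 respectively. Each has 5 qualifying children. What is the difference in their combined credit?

$27,060

Henrik ($316,700): Child Care Credit: base = 5 × $7,370 = $36,850. $316,700 is at or below the $336,800 threshold, so the full $36,850 applies. Education Credit: 6% of the $234,200 excess over $82,500 is $14,052 ≥ base, so the credit is $0. total $36,850 + $0 = $36,850
Priya ($951,300): Child Care Credit: base = 5 × $7,370 = $36,850. income exceeds $336,800 by $614,500, which is 246 full-or-partial $2,500 increments; reduction = 246 × $110 = $27,060, leaving $9,790. Education Credit: 6% of the $868,800 excess over $82,500 is $52,128 ≥ base, so the credit is $0. total $9,790 + $0 = $9,790
Difference: |$36,850 − $9,790| = $27,060.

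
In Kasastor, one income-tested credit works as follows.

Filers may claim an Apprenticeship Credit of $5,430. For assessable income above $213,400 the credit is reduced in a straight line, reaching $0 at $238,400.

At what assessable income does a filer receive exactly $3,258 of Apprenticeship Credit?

$3,258 is 3,258/5,430 of the full $5,430, so 2,172/5,430 of the $25,000 range has been used: income = $213,400 + $25,000 × 2,172/5,430 = $223,400.

$223,400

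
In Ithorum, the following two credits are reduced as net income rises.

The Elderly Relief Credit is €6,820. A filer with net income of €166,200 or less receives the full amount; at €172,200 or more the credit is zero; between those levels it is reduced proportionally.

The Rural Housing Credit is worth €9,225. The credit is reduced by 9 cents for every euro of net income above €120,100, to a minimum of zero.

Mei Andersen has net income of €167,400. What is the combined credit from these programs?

Elderly Relief Credit: €167,400 is €1,200 into a €6,000 phase-out range, leaving 4,800/6,000 of the credit: €6,820 × 4,800/6,000 = €5,456.
Rural Housing Credit: 9% of the €47,300 excess over €120,100 is €4,257; credit = €9,225 − €4,257 = €4,968.
Total: €5,456 + €4,968 = €10,424.

€10,424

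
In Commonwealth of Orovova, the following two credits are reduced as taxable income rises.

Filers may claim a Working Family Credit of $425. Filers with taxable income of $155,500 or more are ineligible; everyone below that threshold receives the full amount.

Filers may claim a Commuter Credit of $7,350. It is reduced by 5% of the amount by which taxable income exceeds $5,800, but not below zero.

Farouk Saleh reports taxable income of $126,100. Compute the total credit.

Working Family Credit: $126,100 is below the $155,500 cutoff, so the full $425 applies.
Commuter Credit: 5% of the $120,300 excess over $5,800 is $6,015; credit = $7,350 − $6,015 = $1,335.
Total: $425 + $1,335 = $1,760.

$1,760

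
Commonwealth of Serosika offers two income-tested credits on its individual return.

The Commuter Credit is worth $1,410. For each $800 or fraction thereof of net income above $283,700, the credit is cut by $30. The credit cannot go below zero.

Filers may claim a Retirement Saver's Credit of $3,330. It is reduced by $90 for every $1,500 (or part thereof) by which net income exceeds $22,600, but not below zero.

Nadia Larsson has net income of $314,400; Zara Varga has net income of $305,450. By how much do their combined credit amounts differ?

$330

Nadia ($314,400): Commuter Credit: income exceeds $283,700 by $30,700, which is 39 full-or-partial $800 increments; reduction = 39 × $30 = $1,170, leaving $240. Retirement Saver's Credit: income exceeds $22,600 by $291,800 → 195 increments × $90 = $17,550 ≥ base, so the credit is $0. total $240 + $0 = $240
Zara ($305,450): Commuter Credit: income exceeds $283,700 by $21,750, which is 28 full-or-partial $800 increments; reduction = 28 × $30 = $840, leaving $570. Retirement Saver's Credit: income exceeds $22,600 by $282,850 → 189 increments × $90 = $17,010 ≥ base, so the credit is $0. total $570 + $0 = $570
Difference: |$240 − $570| = $330.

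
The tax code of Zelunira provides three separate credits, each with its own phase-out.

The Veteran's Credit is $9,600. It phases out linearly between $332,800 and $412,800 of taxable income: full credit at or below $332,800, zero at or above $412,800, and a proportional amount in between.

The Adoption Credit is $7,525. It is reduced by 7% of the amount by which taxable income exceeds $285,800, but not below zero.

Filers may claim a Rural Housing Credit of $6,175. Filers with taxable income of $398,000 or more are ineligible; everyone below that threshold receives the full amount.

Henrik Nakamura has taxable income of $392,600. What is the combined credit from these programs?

$8,648

Veteran's Credit: $392,600 is $59,800 into a $80,000 phase-out range, leaving 20,200/80,000 of the credit: $9,600 × 20,200/80,000 = $2,424.
Adoption Credit: 7% of the $106,800 excess over $285,800 is $7,476; credit = $7,525 − $7,476 = $49.
Rural Housing Credit: $392,600 is below the $398,000 cutoff, so the full $6,175 applies.
Total: $2,424 + $49 + $6,175 = $8,648.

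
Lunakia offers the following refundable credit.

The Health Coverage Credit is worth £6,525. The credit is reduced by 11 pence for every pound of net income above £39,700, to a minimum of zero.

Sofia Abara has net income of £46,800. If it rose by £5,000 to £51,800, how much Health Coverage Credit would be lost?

£550

At £46,800 — 11% of the £7,100 excess over £39,700 is £781; credit = £6,525 − £781 = £5,744.
At £51,800 — 11% of the £12,100 excess over £39,700 is £1,331; credit = £6,525 − £1,331 = £5,194.
Lost: £5,744 − £5,194 = £550.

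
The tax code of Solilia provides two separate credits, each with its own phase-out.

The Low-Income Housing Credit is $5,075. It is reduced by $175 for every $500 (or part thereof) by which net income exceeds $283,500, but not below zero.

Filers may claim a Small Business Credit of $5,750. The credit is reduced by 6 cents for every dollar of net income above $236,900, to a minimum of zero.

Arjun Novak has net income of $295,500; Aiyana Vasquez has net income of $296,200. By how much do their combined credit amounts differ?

$392

Arjun ($295,500): Low-Income Housing Credit: income exceeds $283,500 by $12,000, which is 24 full-or-partial $500 increments; reduction = 24 × $175 = $4,200, leaving $875. Small Business Credit: 6% of the $58,600 excess over $236,900 is $3,516; credit = $5,750 − $3,516 = $2,234. total $875 + $2,234 = $3,109
Aiyana ($296,200): Low-Income Housing Credit: income exceeds $283,500 by $12,700, which is 26 full-or-partial $500 increments; reduction = 26 × $175 = $4,550, leaving $525. Small Business Credit: 6% of the $59,300 excess over $236,900 is $3,558; credit = $5,750 − $3,558 = $2,192. total $525 + $2,192 = $2,717
Difference: |$3,109 − $2,717| = $392.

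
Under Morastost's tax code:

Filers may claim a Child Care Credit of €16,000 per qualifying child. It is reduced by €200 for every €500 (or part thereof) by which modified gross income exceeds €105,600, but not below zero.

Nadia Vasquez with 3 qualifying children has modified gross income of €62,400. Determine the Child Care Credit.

€48,000

Child Care Credit: base = 3 × €16,000 = €48,000. €62,400 is at or below the €105,600 threshold, so the full €48,000 applies.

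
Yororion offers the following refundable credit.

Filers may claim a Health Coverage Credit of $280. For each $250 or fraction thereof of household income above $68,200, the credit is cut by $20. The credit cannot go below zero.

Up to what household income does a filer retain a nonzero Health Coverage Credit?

After 13 increments the reduction is 13 × $20 = $260, leaving $20; one more increment wipes it out. Increment 13 ends at excess 13 × $250 = $3,250, so the highest qualifying income is $68,200 + $3,250 = $71,450.

$71,450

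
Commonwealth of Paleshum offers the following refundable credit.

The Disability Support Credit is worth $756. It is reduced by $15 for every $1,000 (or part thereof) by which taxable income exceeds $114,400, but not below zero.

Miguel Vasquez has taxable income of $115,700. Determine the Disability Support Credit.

$726

Disability Support Credit: income exceeds $114,400 by $1,300, which is 2 full-or-partial $1,000 increments; reduction = 2 × $15 = $30, leaving $726.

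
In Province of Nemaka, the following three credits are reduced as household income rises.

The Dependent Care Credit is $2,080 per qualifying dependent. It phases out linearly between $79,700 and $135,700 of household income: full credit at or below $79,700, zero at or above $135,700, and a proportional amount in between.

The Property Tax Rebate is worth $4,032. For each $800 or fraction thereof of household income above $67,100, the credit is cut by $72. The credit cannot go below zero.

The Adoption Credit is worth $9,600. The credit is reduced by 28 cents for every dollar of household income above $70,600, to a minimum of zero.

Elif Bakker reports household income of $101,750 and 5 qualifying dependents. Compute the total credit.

Dependent Care Credit: base = 5 × $2,080 = $10,400. $101,750 is $22,050 into a $56,000 phase-out range, leaving 33,950/56,000 of the credit: $10,400 × 33,950/56,000 = $6,305.
Property Tax Rebate: income exceeds $67,100 by $34,650, which is 44 full-or-partial $800 increments; reduction = 44 × $72 = $3,168, leaving $864.
Adoption Credit: 28% of the $31,150 excess over $70,600 is $8,722; credit = $9,600 − $8,722 = $878.
Total: $6,305 + $864 + $878 = $8,047.

$8,047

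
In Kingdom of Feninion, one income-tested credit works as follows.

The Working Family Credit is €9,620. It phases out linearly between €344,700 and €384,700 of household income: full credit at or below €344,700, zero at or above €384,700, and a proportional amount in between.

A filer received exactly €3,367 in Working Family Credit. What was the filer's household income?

€3,367 is 3,367/9,620 of the full €9,620, so 6,253/9,620 of the €40,000 range has been used: income = €344,700 + €40,000 × 6,253/9,620 = €370,700.

€370,700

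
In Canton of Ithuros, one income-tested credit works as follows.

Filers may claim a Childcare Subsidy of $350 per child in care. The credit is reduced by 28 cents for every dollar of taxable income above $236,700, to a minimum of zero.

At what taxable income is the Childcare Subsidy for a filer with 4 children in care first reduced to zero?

$241,700

Full credit = 4 × $350 = $1,400.
The credit falls by 28% of each dollar above $236,700, so it reaches zero when the excess is $1,400 / 28% = $5,000: income = $236,700 + $5,000 = $241,700.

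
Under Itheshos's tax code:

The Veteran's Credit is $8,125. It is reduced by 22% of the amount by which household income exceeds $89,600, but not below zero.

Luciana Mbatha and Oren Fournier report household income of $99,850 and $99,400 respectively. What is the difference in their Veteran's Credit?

Luciana ($99,850): Veteran's Credit: 22% of the $10,250 excess over $89,600 is $2,255; credit = $8,125 − $2,255 = $5,870.
Oren ($99,400): Veteran's Credit: 22% of the $9,800 excess over $89,600 is $2,156; credit = $8,125 − $2,156 = $5,969.
Difference: |$5,870 − $5,969| = $99.

$99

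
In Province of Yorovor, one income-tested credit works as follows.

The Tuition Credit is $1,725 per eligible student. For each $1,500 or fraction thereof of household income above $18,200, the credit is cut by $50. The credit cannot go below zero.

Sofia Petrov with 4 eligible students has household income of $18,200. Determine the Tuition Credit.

$6,900

Tuition Credit: base = 4 × $1,725 = $6,900. $18,200 is at or below the $18,200 threshold, so the full $6,900 applies.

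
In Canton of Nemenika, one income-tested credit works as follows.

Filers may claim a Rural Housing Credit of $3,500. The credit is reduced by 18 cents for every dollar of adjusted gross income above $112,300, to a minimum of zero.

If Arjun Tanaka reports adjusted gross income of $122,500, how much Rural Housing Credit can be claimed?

Rural Housing Credit: 18% of the $10,200 excess over $112,300 is $1,836; credit = $3,500 − $1,836 = $1,664.

$1,664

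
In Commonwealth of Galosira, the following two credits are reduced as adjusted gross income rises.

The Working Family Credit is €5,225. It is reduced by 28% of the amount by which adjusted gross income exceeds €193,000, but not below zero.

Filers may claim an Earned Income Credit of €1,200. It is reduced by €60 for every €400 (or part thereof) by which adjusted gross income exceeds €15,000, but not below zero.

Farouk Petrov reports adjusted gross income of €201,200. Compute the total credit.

Working Family Credit: 28% of the €8,200 excess over €193,000 is €2,296; credit = €5,225 − €2,296 = €2,929.
Earned Income Credit: income exceeds €15,000 by €186,200 → 466 increments × €60 = €27,960 ≥ base, so the credit is €0.
Total: €2,929 + €0 = €2,929.

€2,929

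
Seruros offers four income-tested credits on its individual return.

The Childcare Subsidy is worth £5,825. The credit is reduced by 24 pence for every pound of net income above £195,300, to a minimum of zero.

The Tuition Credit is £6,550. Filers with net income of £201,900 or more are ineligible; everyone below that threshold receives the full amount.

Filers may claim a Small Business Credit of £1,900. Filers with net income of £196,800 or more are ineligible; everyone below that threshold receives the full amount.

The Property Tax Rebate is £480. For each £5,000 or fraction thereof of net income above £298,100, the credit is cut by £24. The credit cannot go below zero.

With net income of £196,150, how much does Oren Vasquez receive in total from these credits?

Childcare Subsidy: 24% of the £850 excess over £195,300 is £204; credit = £5,825 − £204 = £5,621.
Tuition Credit: £196,150 is below the £201,900 cutoff, so the full £6,550 applies.
Small Business Credit: £196,150 is below the £196,800 cutoff, so the full £1,900 applies.
Property Tax Rebate: £196,150 is at or below the £298,100 threshold, so the full £480 applies.
Total: £5,621 + £6,550 + £1,900 + £480 = £14,551.

£14,551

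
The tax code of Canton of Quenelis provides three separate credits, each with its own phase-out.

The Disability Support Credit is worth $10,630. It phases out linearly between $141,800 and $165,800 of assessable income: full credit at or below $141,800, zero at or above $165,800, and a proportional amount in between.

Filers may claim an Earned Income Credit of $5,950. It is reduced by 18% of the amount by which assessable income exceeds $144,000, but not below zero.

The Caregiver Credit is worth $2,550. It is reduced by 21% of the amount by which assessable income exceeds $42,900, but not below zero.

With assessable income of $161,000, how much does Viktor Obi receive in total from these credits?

Disability Support Credit: $161,000 is $19,200 into a $24,000 phase-out range, leaving 4,800/24,000 of the credit: $10,630 × 4,800/24,000 = $2,126.
Earned Income Credit: 18% of the $17,000 excess over $144,000 is $3,060; credit = $5,950 − $3,060 = $2,890.
Caregiver Credit: 21% of the $118,100 excess over $42,900 is $24,801 ≥ base, so the credit is $0.
Total: $2,126 + $2,890 + $0 = $5,016.

$5,016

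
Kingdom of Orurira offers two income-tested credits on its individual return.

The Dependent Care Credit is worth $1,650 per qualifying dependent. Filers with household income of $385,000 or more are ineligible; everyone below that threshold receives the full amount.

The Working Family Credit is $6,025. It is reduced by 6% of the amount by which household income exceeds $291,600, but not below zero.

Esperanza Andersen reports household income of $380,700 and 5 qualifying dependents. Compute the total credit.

Dependent Care Credit: base = 5 × $1,650 = $8,250. $380,700 is below the $385,000 cutoff, so the full $8,250 applies.
Working Family Credit: 6% of the $89,100 excess over $291,600 is $5,346; credit = $6,025 − $5,346 = $679.
Total: $8,250 + $679 = $8,929.

$8,929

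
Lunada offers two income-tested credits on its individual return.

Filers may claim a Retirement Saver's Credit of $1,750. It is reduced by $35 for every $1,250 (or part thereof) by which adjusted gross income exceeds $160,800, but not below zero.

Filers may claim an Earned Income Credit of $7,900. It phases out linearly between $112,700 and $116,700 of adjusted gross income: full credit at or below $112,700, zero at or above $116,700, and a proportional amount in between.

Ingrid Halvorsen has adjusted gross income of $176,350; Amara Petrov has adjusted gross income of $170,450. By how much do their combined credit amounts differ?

$175

Ingrid ($176,350): Retirement Saver's Credit: income exceeds $160,800 by $15,550, which is 13 full-or-partial $1,250 increments; reduction = 13 × $35 = $455, leaving $1,295. Earned Income Credit: $176,350 is at or above $116,700, so the credit is $0. total $1,295 + $0 = $1,295
Amara ($170,450): Retirement Saver's Credit: income exceeds $160,800 by $9,650, which is 8 full-or-partial $1,250 increments; reduction = 8 × $35 = $280, leaving $1,470. Earned Income Credit: $170,450 is at or above $116,700, so the credit is $0. total $1,470 + $0 = $1,470
Difference: |$1,295 − $1,470| = $175.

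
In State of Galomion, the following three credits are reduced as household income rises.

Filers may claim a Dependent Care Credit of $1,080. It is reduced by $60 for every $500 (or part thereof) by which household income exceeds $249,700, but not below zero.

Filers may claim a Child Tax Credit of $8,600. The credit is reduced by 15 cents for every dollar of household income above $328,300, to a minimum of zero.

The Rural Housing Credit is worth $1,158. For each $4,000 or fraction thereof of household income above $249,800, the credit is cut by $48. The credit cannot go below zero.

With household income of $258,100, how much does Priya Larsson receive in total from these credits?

Dependent Care Credit: income exceeds $249,700 by $8,400, which is 17 full-or-partial $500 increments; reduction = 17 × $60 = $1,020, leaving $60.
Child Tax Credit: $258,100 is at or below the $328,300 threshold, so the full $8,600 applies.
Rural Housing Credit: income exceeds $249,800 by $8,300, which is 3 full-or-partial $4,000 increments; reduction = 3 × $48 = $144, leaving $1,014.
Total: $60 + $8,600 + $1,014 = $9,674.

$9,674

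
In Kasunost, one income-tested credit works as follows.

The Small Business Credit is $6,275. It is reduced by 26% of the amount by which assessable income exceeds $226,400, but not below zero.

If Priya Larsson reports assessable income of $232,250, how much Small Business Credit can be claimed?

$4,754

Small Business Credit: 26% of the $5,850 excess over $226,400 is $1,521; credit = $6,275 − $1,521 = $4,754.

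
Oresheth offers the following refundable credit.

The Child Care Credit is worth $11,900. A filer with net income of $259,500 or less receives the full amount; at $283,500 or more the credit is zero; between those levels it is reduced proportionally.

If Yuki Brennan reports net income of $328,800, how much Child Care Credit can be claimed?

Child Care Credit: $328,800 is at or above $283,500, so the credit is $0.

$0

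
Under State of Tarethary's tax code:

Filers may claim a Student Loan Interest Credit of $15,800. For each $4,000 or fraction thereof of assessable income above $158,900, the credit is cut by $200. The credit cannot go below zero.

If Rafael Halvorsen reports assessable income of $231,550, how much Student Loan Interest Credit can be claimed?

$12,000

Student Loan Interest Credit: income exceeds $158,900 by $72,650, which is 19 full-or-partial $4,000 increments; reduction = 19 × $200 = $3,800, leaving $12,000.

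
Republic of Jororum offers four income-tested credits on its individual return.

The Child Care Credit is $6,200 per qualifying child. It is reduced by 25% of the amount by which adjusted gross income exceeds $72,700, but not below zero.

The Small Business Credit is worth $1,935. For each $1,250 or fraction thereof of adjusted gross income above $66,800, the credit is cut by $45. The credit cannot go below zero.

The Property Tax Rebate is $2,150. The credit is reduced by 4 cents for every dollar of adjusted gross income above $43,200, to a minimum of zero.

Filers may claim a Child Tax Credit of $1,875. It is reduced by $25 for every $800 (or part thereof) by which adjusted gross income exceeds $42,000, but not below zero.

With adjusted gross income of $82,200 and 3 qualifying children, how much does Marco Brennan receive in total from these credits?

Child Care Credit: base = 3 × $6,200 = $18,600. 25% of the $9,500 excess over $72,700 is $2,375; credit = $18,600 − $2,375 = $16,225.
Small Business Credit: income exceeds $66,800 by $15,400, which is 13 full-or-partial $1,250 increments; reduction = 13 × $45 = $585, leaving $1,350.
Property Tax Rebate: 4% of the $39,000 excess over $43,200 is $1,560; credit = $2,150 − $1,560 = $590.
Child Tax Credit: income exceeds $42,000 by $40,200, which is 51 full-or-partial $800 increments; reduction = 51 × $25 = $1,275, leaving $600.
Total: $16,225 + $1,350 + $590 + $600 = $18,765.

$18,765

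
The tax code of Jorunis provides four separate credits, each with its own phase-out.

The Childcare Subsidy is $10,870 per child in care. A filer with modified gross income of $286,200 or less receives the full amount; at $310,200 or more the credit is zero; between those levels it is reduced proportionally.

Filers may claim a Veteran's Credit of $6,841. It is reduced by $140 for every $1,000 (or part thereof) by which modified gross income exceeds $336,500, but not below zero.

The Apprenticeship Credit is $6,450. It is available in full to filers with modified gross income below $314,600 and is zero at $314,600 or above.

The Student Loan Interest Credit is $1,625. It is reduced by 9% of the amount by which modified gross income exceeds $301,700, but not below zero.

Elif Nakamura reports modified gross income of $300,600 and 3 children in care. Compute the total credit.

Childcare Subsidy: base = 3 × $10,870 = $32,610. $300,600 is $14,400 into a $24,000 phase-out range, leaving 9,600/24,000 of the credit: $32,610 × 9,600/24,000 = $13,044.
Veteran's Credit: $300,600 is at or below the $336,500 threshold, so the full $6,841 applies.
Apprenticeship Credit: $300,600 is below the $314,600 cutoff, so the full $6,450 applies.
Student Loan Interest Credit: $300,600 is at or below the $301,700 threshold, so the full $1,625 applies.
Total: $13,044 + $6,841 + $6,450 + $1,625 = $27,960.

$27,960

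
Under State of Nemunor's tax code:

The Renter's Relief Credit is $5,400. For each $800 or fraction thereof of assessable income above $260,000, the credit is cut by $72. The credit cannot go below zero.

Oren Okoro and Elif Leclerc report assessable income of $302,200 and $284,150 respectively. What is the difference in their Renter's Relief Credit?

$1,584

Oren ($302,200): Renter's Relief Credit: income exceeds $260,000 by $42,200, which is 53 full-or-partial $800 increments; reduction = 53 × $72 = $3,816, leaving $1,584.
Elif ($284,150): Renter's Relief Credit: income exceeds $260,000 by $24,150, which is 31 full-or-partial $800 increments; reduction = 31 × $72 = $2,232, leaving $3,168.
Difference: |$1,584 − $3,168| = $1,584.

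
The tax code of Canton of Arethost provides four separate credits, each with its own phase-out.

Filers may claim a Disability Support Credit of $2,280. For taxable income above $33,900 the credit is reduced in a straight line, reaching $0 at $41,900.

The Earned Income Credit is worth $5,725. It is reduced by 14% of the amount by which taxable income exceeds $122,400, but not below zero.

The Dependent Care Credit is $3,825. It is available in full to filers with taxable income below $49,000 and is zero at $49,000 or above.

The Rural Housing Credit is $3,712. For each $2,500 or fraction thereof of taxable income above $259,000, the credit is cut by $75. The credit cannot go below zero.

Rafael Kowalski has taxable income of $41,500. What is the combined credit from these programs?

$13,376

Disability Support Credit: $41,500 is $7,600 into a $8,000 phase-out range, leaving 400/8,000 of the credit: $2,280 × 400/8,000 = $114.
Earned Income Credit: $41,500 is at or below the $122,400 threshold, so the full $5,725 applies.
Dependent Care Credit: $41,500 is below the $49,000 cutoff, so the full $3,825 applies.
Rural Housing Credit: $41,500 is at or below the $259,000 threshold, so the full $3,712 applies.
Total: $114 + $5,725 + $3,825 + $3,712 = $13,376.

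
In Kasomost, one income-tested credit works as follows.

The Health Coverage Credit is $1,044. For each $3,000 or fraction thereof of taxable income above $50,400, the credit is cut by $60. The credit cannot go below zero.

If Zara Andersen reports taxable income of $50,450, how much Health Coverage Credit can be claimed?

Health Coverage Credit: income exceeds $50,400 by $50, which is 1 full-or-partial $3,000 increment; reduction = 1 × $60 = $60, leaving $984.

$984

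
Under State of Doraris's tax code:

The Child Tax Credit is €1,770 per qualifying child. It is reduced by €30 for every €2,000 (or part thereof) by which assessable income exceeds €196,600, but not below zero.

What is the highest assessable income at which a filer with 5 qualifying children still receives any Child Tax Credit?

Full credit = 5 × €1,770 = €8,850.
After 294 increments the reduction is 294 × €30 = €8,820, leaving €30; one more increment wipes it out. Increment 294 ends at excess 294 × €2,000 = €588,000, so the highest qualifying income is €196,600 + €588,000 = €784,600.

€784,600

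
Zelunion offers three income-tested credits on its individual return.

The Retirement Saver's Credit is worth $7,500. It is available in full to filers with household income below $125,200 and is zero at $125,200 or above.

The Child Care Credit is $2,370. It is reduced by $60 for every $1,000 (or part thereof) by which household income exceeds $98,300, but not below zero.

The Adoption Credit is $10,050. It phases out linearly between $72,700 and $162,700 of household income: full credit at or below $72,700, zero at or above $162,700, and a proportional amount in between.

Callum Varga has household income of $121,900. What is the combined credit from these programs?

$12,986

Retirement Saver's Credit: $121,900 is below the $125,200 cutoff, so the full $7,500 applies.
Child Care Credit: income exceeds $98,300 by $23,600, which is 24 full-or-partial $1,000 increments; reduction = 24 × $60 = $1,440, leaving $930.
Adoption Credit: $121,900 is $49,200 into a $90,000 phase-out range, leaving 40,800/90,000 of the credit: $10,050 × 40,800/90,000 = $4,556.
Total: $7,500 + $930 + $4,556 = $12,986.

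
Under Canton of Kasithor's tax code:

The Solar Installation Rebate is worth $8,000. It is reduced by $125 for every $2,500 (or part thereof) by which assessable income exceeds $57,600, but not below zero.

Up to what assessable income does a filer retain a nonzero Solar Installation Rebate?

$215,100

After 63 increments the reduction is 63 × $125 = $7,875, leaving $125; one more increment wipes it out. Increment 63 ends at excess 63 × $2,500 = $157,500, so the highest qualifying income is $57,600 + $157,500 = $215,100.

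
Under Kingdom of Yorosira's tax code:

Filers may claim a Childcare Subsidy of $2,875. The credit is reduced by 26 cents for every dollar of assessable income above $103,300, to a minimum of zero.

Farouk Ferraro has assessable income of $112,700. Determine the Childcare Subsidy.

Childcare Subsidy: 26% of the $9,400 excess over $103,300 is $2,444; credit = $2,875 − $2,444 = $431.

$431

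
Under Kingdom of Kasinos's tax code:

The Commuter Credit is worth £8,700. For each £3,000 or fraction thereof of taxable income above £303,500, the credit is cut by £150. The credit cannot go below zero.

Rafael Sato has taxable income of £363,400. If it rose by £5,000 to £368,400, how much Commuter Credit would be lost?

At £363,400 — income exceeds £303,500 by £59,900, which is 20 full-or-partial £3,000 increments; reduction = 20 × £150 = £3,000, leaving £5,700.
At £368,400 — income exceeds £303,500 by £64,900, which is 22 full-or-partial £3,000 increments; reduction = 22 × £150 = £3,300, leaving £5,400.
Lost: £5,700 − £5,400 = £300.

£300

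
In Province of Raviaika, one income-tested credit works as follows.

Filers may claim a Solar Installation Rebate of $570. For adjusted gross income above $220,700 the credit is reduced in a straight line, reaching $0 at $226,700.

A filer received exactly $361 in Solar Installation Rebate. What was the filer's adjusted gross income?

$361 is 361/570 of the full $570, so 209/570 of the $6,000 range has been used: income = $220,700 + $6,000 × 209/570 = $222,900.

$222,900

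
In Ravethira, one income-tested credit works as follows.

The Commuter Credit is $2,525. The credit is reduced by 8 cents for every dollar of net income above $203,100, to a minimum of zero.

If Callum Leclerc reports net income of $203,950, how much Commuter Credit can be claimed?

$2,457

Commuter Credit: 8% of the $850 excess over $203,100 is $68; credit = $2,525 − $68 = $2,457.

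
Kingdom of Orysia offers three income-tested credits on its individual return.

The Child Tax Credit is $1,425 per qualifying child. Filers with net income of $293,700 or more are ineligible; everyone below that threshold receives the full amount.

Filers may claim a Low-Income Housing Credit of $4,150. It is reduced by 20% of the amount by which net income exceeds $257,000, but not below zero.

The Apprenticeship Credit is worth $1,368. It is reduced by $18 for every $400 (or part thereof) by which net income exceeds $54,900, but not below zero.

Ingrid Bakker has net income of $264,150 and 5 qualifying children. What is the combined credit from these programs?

$9,845

Child Tax Credit: base = 5 × $1,425 = $7,125. $264,150 is below the $293,700 cutoff, so the full $7,125 applies.
Low-Income Housing Credit: 20% of the $7,150 excess over $257,000 is $1,430; credit = $4,150 − $1,430 = $2,720.
Apprenticeship Credit: income exceeds $54,900 by $209,250 → 524 increments × $18 = $9,432 ≥ base, so the credit is $0.
Total: $7,125 + $2,720 + $0 = $9,845.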